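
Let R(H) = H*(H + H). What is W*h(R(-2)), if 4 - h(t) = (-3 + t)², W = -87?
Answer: 1827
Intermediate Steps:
R(H) = 2*H² (R(H) = H*(2*H) = 2*H²)
h(t) = 4 - (-3 + t)²
W*h(R(-2)) = -87*(4 - (-3 + 2*(-2)²)²) = -87*(4 - (-3 + 2*4)²) = -87*(4 - (-3 + 8)²) = -87*(4 - 1*5²) = -87*(4 - 1*25) = -87*(4 - 25) = -87*(-21) = 1827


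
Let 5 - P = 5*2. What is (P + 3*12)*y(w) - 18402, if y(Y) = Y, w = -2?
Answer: -18464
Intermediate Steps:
P = -5 (P = 5 - 5*2 = 5 - 1*10 = 5 - 10 = -5)
(P + 3*12)*y(w) - 18402 = (-5 + 3*12)*(-2) - 18402 = (-5 + 36)*(-2) - 18402 = 31*(-2) - 18402 = -62 - 18402 = -18464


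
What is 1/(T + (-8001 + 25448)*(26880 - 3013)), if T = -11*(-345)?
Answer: 1/416411344 ≈ 2.4015e-9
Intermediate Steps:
T = 3795
1/(T + (-8001 + 25448)*(26880 - 3013)) = 1/(3795 + (-8001 + 25448)*(26880 - 3013)) = 1/(3795 + 17447*23867) = 1/(3795 + 416407549) = 1/416411344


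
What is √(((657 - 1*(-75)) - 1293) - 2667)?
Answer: 2*I*√807 ≈ 56.815*I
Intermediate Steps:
√(((657 - 1*(-75)) - 1293) - 2667) = √(((657 + 75) - 1293) - 2667) = √((732 - 1293) - 2667) = √(-561 - 2667) = √(-3228) = 2*I*√807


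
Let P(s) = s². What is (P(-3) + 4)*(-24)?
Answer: -312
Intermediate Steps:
(P(-3) + 4)*(-24) = ((-3)² + 4)*(-24) = (9 + 4)*(-24) = 13*(-24) = -312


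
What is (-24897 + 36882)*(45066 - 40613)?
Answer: 53369205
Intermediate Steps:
(-24897 + 36882)*(45066 - 40613) = 11985*4453 = 53369205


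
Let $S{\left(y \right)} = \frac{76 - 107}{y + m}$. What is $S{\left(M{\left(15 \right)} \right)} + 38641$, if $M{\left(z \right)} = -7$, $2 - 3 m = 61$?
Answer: $\frac{3091373}{80} \approx 38642.0$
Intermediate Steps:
$m = - \frac{59}{3}$ ($m = \frac{2}{3} - \frac{61}{3} = - \frac{59}{3} \approx -19.667$)
$S{\left(y \right)} = - \frac{31}{- \frac{59}{3} + y}$ ($S{\left(y \right)} = \frac{76 - 107}{y - \frac{59}{3}} = - \frac{31}{- \frac{59}{3} + y}$)
$S{\left(M{\left(15 \right)} \right)} + 38641 = - \frac{93}{-59 + 3 \left(-7\right)} + 38641 = - \frac{93}{-59 - 21} + 38641 = - \frac{93}{-80} + 38641 = \left(-93\right) \left(- \frac{1}{80}\right) + 38641 = \frac{93}{80} + 38641 = \frac{3091373}{80}$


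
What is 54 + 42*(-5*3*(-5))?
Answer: 3204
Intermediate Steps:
54 + 42*(-5*3*(-5)) = 54 + 42*(-15*(-5)) = 54 + 42*75 = 54 + 3150 = 3204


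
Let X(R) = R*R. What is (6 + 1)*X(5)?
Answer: 175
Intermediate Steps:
X(R) = R**2
(6 + 1)*X(5) = (6 + 1)*5**2 = 7*25 = 175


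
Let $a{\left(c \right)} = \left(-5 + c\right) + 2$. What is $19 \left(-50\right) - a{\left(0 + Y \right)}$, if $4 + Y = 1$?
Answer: $-944$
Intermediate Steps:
$Y = -3$ ($Y = -4 + 1 = -3$)
$a{\left(c \right)} = -3 + c$
$19 \left(-50\right) - a{\left(0 + Y \right)} = 19 \left(-50\right) - \left(-3 + \left(0 - 3\right)\right) = -950 - \left(-3 - 3\right) = -950 - -6 = -950 + 6 = -944$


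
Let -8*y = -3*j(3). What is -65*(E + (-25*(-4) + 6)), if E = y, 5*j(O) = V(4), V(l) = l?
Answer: -13819/2 ≈ -6909.5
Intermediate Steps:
j(O) = ⅘ (j(O) = (⅕)*4 = ⅘)
y = 3/10 (y = -(-3)*4/(8*5) = -⅛*(-12/5) = 3/10 ≈ 0.30000)
E = 3/10 ≈ 0.30000
-65*(E + (-25*(-4) + 6)) = -65*(3/10 + (-25*(-4) + 6)) = -65*(3/10 + (-5*(-20) + 6)) = -65*(3/10 + (100 + 6)) = -65*(3/10 + 106) = -65*1063/10 = -13819/2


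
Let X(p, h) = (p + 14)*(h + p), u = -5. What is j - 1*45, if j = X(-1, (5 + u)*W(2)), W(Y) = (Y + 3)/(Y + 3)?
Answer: -58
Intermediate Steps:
W(Y) = 1 (W(Y) = (3 + Y)/(3 + Y) = 1)
X(p, h) = (14 + p)*(h + p)
j = -13 (j = (-1)**2 + 14*((5 - 5)*1) + 14*(-1) + ((5 - 5)*1)*(-1) = 1 + 14*(0*1) - 14 + (0*1)*(-1) = 1 + 14*0 - 14 + 0*(-1) = 1 + 0 - 14 + 0 = -13)
j - 1*45 = -13 - 1*45 = -13 - 45 = -58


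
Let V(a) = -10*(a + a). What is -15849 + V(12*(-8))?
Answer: -13929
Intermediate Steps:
V(a) = -20*a
-15849 + V(12*(-8)) = -15849 - 240*(-8) = -15849 - 20*(-96) = -15849 + 1920 = -13929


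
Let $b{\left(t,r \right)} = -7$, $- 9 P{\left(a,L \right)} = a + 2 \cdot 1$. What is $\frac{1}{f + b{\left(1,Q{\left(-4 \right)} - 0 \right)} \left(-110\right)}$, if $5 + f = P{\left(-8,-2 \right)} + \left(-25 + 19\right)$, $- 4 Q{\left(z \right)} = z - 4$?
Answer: $\frac{3}{2279} \approx 0.0013164$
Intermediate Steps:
$Q{\left(z \right)} = 1 - \frac{z}{4}$ ($Q{\left(z \right)} = - \frac{z - 4}{4} = - \frac{-4 + z}{4} = 1 - \frac{z}{4}$)
$P{\left(a,L \right)} = - \frac{2}{9} - \frac{a}{9}$ ($P{\left(a,L \right)} = - \frac{a + 2 \cdot 1}{9} = - \frac{a + 2}{9} = - \frac{2 + a}{9} = - \frac{2}{9} - \frac{a}{9}$)
$f = - \frac{31}{3}$ ($f = -5 + \left(\left(- \frac{2}{9} - - \frac{8}{9}\right) + \left(-25 + 19\right)\right) = -5 + \left(\left(- \frac{2}{9} + \frac{8}{9}\right) - 6\right) = -5 + \left(\frac{2}{3} - 6\right) = -5 - \frac{16}{3} = - \frac{31}{3} \approx -10.333$)
$\frac{1}{f + b{\left(1,Q{\left(-4 \right)} - 0 \right)} \left(-110\right)} = \frac{1}{- \frac{31}{3} - -770} = \frac{1}{- \frac{31}{3} + 770} = \frac{1}{\frac{2279}{3}} = \frac{3}{2279}$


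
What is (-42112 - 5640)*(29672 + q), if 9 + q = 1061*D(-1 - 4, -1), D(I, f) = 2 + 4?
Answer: -1720456808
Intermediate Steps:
D(I, f) = 6
q = 6357 (q = -9 + 1061*6 = -9 + 6366 = 6357)
(-42112 - 5640)*(29672 + q) = (-42112 - 5640)*(29672 + 6357) = -47752*36029 = -1720456808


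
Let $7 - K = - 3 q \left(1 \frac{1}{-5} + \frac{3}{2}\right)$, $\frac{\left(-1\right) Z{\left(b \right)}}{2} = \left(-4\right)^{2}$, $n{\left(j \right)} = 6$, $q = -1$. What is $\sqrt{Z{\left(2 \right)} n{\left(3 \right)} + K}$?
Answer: $\frac{i \sqrt{18890}}{10} \approx 13.744 i$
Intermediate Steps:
$Z{\left(b \right)} = -32$ ($Z{\left(b \right)} = - 2 \left(-4\right)^{2} = \left(-2\right) 16 = -32$)
$K = \frac{31}{10}$ ($K = 7 - \left(-3\right) \left(-1\right) \left(1 \frac{1}{-5} + \frac{3}{2}\right) = 7 - 3 \left(1 \left(- \frac{1}{5}\right) + 3 \cdot \frac{1}{2}\right) = 7 - 3 \left(- \frac{1}{5} + \frac{3}{2}\right) = 7 - 3 \cdot \frac{13}{10} = 7 - \frac{39}{10} = \frac{31}{10} \approx 3.1$)
$\sqrt{Z{\left(2 \right)} n{\left(3 \right)} + K} = \sqrt{\left(-32\right) 6 + \frac{31}{10}} = \sqrt{-192 + \frac{31}{10}} = \sqrt{- \frac{1889}{10}} = \frac{i \sqrt{18890}}{10}$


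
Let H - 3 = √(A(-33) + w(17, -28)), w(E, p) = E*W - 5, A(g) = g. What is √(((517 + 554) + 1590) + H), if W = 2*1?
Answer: √(2664 + 2*I) ≈ 51.614 + 0.0194*I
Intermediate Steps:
W = 2
w(E, p) = -5 + 2*E (w(E, p) = E*2 - 5 = 2*E - 5 = -5 + 2*E)
H = 3 + 2*I (H = 3 + √(-33 + (-5 + 2*17)) = 3 + √(-33 + (-5 + 34)) = 3 + √(-33 + 29) = 3 + √(-4) = 3 + 2*I ≈ 3.0 + 2.0*I)
√(((517 + 554) + 1590) + H) = √(((517 + 554) + 1590) + (3 + 2*I)) = √((1071 + 1590) + (3 + 2*I)) = √(2661 + (3 + 2*I)) = √(2664 + 2*I)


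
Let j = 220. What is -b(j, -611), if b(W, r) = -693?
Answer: 693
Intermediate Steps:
-b(j, -611) = -1*(-693) = 693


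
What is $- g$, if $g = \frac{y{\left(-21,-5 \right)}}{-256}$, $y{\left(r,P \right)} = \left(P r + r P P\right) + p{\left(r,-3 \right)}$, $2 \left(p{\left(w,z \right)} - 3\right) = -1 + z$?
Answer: $- \frac{419}{256} \approx -1.6367$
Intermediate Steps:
$p{\left(w,z \right)} = \frac{5}{2} + \frac{z}{2}$ ($p{\left(w,z \right)} = 3 + \frac{-1 + z}{2} = 3 + \left(- \frac{1}{2} + \frac{z}{2}\right) = \frac{5}{2} + \frac{z}{2}$)
$y{\left(r,P \right)} = 1 + P r + r P^{2}$ ($y{\left(r,P \right)} = \left(P r + r P P\right) + \left(\frac{5}{2} + \frac{1}{2} \left(-3\right)\right) = \left(P r + P r P\right) + \left(\frac{5}{2} - \frac{3}{2}\right) = \left(P r + r P^{2}\right) + 1 = 1 + P r + r P^{2}$)
$g = \frac{419}{256}$ ($g = \frac{1 - -105 - 21 \left(-5\right)^{2}}{-256} = \left(1 + 105 - 525\right) \left(- \frac{1}{256}\right) = \left(-419\right) \left(- \frac{1}{256}\right) = \frac{419}{256} \approx 1.6367$)
$- g = \left(-1\right) \frac{419}{256} = - \frac{419}{256}$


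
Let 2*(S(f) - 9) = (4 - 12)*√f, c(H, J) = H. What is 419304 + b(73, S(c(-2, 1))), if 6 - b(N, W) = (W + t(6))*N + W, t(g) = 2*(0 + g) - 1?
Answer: 417841 + 296*I*√2 ≈ 4.1784e+5 + 418.61*I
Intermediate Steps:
t(g) = -1 + 2*g (t(g) = 2*g - 1 = -1 + 2*g)
S(f) = 9 - 4*√f (S(f) = 9 + ((4 - 12)*√f)/2 = 9 + (-8*√f)/2 = 9 - 4*√f)
b(N, W) = 6 - W - N*(11 + W) (b(N, W) = 6 - ((W + (-1 + 2*6))*N + W) = 6 - ((W + (-1 + 12))*N + W) = 6 - ((W + 11)*N + W) = 6 - ((11 + W)*N + W) = 6 - (N*(11 + W) + W) = 6 - (W + N*(11 + W)) = 6 + (-W - N*(11 + W)) = 6 - W - N*(11 + W))
419304 + b(73, S(c(-2, 1))) = 419304 + (6 - (9 - 4*I*√2) - 11*73 - 1*73*(9 - 4*I*√2)) = 419304 + (6 - (9 - 4*I*√2) - 803 - 1*73*(9 - 4*I*√2)) = 419304 + (6 + (-9 + 4*I*√2) - 803 + (-657 + 292*I*√2)) = 419304 + (-1463 + 296*I*√2) = 417841 + 296*I*√2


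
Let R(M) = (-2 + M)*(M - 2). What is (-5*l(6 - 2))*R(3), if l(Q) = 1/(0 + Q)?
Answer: -5/4 ≈ -1.2500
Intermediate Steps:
R(M) = (-2 + M)² (R(M) = (-2 + M)*(-2 + M) = (-2 + M)²)
l(Q) = 1/Q
(-5*l(6 - 2))*R(3) = (-5/(6 - 2))*(-2 + 3)² = -5/4*1² = -5*¼*1 = -5/4*1 = -5/4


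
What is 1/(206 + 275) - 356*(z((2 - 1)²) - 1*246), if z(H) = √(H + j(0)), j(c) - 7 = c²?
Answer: 42124057/481 - 712*√2 ≈ 86569.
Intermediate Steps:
j(c) = 7 + c²
z(H) = √(7 + H) (z(H) = √(H + (7 + 0²)) = √(H + (7 + 0)) = √(H + 7) = √(7 + H))
1/(206 + 275) - 356*(z((2 - 1)²) - 1*246) = 1/(206 + 275) - 356*(√(7 + (2 - 1)²) - 1*246) = 1/481 - 356*(√(7 + 1²) - 246) = 1/481 - 356*(√(7 + 1) - 246) = 1/481 - 356*(√8 - 246) = 1/481 - 356*(2*√2 - 246) = 1/481 - 356*(-246 + 2*√2) = 1/481 + (87576 - 712*√2) = 42124057/481 - 712*√2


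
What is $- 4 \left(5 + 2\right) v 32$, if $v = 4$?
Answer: $-3584$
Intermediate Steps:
$- 4 \left(5 + 2\right) v 32 = - 4 \left(5 + 2\right) 4 \cdot 32 = \left(-4\right) 7 \cdot 4 \cdot 32 = \left(-28\right) 4 \cdot 32 = \left(-112\right) 32 = -3584$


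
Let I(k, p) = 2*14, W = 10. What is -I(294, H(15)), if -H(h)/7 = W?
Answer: -28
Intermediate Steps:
H(h) = -70 (H(h) = -7*10 = -70)
I(k, p) = 28
-I(294, H(15)) = -1*28 = -28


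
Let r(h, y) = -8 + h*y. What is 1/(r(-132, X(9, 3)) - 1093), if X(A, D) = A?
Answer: -1/2289 ≈ -0.00043687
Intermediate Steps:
1/(r(-132, X(9, 3)) - 1093) = 1/((-8 - 132*9) - 1093) = 1/((-8 - 1188) - 1093) = 1/(-1196 - 1093) = 1/(-2289) = -1/2289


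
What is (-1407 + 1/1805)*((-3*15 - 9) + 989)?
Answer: -474911558/361 ≈ -1.3155e+6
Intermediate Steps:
(-1407 + 1/1805)*((-3*15 - 9) + 989) = (-1407 + 1/1805)*((-45 - 9) + 989) = -2539634*(-54 + 989)/1805 = -2539634/1805*935 = -474911558/361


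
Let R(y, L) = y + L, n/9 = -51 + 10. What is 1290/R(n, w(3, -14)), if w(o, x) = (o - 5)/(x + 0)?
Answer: -4515/1291 ≈ -3.4973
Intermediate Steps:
w(o, x) = (-5 + o)/x
n = -369 (n = 9*(-51 + 10) = 9*(-41) = -369)
R(y, L) = L + y
1290/R(n, w(3, -14)) = 1290/((-5 + 3)/(-14) - 369) = 1290/(-1/14*(-2) - 369) = 1290/(⅐ - 369) = 1290/(-2582/7) = 1290*(-7/2582) = -4515/1291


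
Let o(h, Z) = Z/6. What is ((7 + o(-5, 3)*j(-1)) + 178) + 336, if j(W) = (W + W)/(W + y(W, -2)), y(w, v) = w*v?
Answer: 520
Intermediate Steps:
o(h, Z) = Z/6 (o(h, Z) = Z*(1/6) = Z/6)
y(w, v) = v*w
j(W) = -2 (j(W) = (W + W)/(W - 2*W) = (2*W)/((-W)) = (2*W)*(-1/W) = -2)
((7 + o(-5, 3)*j(-1)) + 178) + 336 = ((7 + ((1/6)*3)*(-2)) + 178) + 336 = ((7 + (1/2)*(-2)) + 178) + 336 = ((7 - 1) + 178) + 336 = (6 + 178) + 336 = 184 + 336 = 520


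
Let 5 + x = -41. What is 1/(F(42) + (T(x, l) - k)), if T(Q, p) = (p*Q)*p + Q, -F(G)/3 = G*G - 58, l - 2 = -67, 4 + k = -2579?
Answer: -1/196931 ≈ -5.0779e-6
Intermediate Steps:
k = -2583 (k = -4 - 2579 = -2583)
l = -65 (l = 2 - 67 = -65)
F(G) = 174 - 3*G**2 (F(G) = -3*(G*G - 58) = -3*(G**2 - 58) = -3*(-58 + G**2) = 174 - 3*G**2)
x = -46 (x = -5 - 41 = -46)
T(Q, p) = Q + Q*p**2 (T(Q, p) = (Q*p)*p + Q = Q*p**2 + Q = Q + Q*p**2)
1/(F(42) + (T(x, l) - k)) = 1/((174 - 3*42**2) + (-46*(1 + (-65)**2) - 1*(-2583))) = 1/((174 - 3*1764) + (-46*(1 + 4225) + 2583)) = 1/((174 - 5292) + (-46*4226 + 2583)) = 1/(-5118 + (-194396 + 2583)) = 1/(-5118 - 191813) = 1/(-196931) = -1/196931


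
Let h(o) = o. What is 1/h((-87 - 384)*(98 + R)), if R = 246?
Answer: -1/162024 ≈ -6.1719e-6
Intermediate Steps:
1/h((-87 - 384)*(98 + R)) = 1/((-87 - 384)*(98 + 246)) = 1/(-471*344) = 1/(-162024) = -1/162024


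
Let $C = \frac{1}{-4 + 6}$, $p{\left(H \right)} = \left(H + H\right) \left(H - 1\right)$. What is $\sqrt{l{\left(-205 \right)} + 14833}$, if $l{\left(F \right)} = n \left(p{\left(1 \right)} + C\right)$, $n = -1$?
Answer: $\frac{\sqrt{59330}}{2} \approx 121.79$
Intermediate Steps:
$p{\left(H \right)} = 2 H \left(-1 + H\right)$
$C = \frac{1}{2} \approx 0.5$
$l{\left(F \right)} = - \frac{1}{2}$ ($l{\left(F \right)} = - (2 \cdot 1 \left(-1 + 1\right) + \frac{1}{2}) = - (2 \cdot 1 \cdot 0 + \frac{1}{2}) = - (0 + \frac{1}{2}) = \left(-1\right) \frac{1}{2} = - \frac{1}{2}$)
$\sqrt{l{\left(-205 \right)} + 14833} = \sqrt{- \frac{1}{2} + 14833} = \sqrt{\frac{29665}{2}} = \frac{\sqrt{59330}}{2}$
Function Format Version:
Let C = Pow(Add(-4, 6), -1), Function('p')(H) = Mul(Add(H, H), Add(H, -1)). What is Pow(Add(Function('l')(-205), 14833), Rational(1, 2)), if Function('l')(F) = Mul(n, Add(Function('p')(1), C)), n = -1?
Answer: Mul(Rational(1, 2), Pow(59330, Rational(1, 2))) ≈ 121.79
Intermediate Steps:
Function('p')(H) = Mul(2, H, Add(-1, H)) (Function('p')(H) = Mul(Mul(2, H), Add(-1, H)) = Mul(2, H, Add(-1, H)))
C = Rational(1, 2) (C = Pow(2, -1) = Rational(1, 2) ≈ 0.50000)
Function('l')(F) = Rational(-1, 2) (Function('l')(F) = Mul(-1, Add(Mul(2, 1, Add(-1, 1)), Rational(1, 2))) = Mul(-1, Add(Mul(2, 1, 0), Rational(1, 2))) = Mul(-1, Add(0, Rational(1, 2))) = Mul(-1, Rational(1, 2)) = Rational(-1, 2))
Pow(Add(Function('l')(-205), 14833), Rational(1, 2)) = Pow(Add(Rational(-1, 2), 14833), Rational(1, 2)) = Pow(Rational(29665, 2), Rational(1, 2)) = Mul(Rational(1, 2), Pow(59330, Rational(1, 2)))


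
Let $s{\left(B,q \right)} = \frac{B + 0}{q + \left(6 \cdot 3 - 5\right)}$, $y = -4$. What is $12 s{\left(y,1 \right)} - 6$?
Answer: $- \frac{66}{7} \approx -9.4286$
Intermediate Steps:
$s{\left(B,q \right)} = \frac{B}{13 + q}$ ($s{\left(B,q \right)} = \frac{B}{q + \left(18 - 5\right)} = \frac{B}{q + 13} = \frac{B}{13 + q}$)
$12 s{\left(y,1 \right)} - 6 = 12 \left(- \frac{4}{13 + 1}\right) - 6 = 12 \left(- \frac{4}{14}\right) - 6 = 12 \left(\left(-4\right) \frac{1}{14}\right) - 6 = 12 \left(- \frac{2}{7}\right) - 6 = - \frac{24}{7} - 6 = - \frac{66}{7}$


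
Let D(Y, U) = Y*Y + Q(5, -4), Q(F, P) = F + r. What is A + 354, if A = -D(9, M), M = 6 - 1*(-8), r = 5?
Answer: 263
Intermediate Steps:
Q(F, P) = 5 + F (Q(F, P) = F + 5 = 5 + F)
M = 14 (M = 6 + 8 = 14)
D(Y, U) = 10 + Y² (D(Y, U) = Y*Y + (5 + 5) = Y² + 10 = 10 + Y²)
A = -91 (A = -(10 + 9²) = -(10 + 81) = -1*91 = -91)
A + 354 = -91 + 354 = 263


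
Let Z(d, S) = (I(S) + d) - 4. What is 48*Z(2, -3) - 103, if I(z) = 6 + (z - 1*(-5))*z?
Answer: -199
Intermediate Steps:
I(z) = 6 + z*(5 + z) (I(z) = 6 + (z + 5)*z = 6 + (5 + z)*z = 6 + z*(5 + z))
Z(d, S) = 2 + d + S**2 + 5*S (Z(d, S) = ((6 + S**2 + 5*S) + d) - 4 = (6 + d + S**2 + 5*S) - 4 = 2 + d + S**2 + 5*S)
48*Z(2, -3) - 103 = 48*(2 + 2 + (-3)**2 + 5*(-3)) - 103 = 48*(2 + 2 + 9 - 15) - 103 = 48*(-2) - 103 = -96 - 103 = -199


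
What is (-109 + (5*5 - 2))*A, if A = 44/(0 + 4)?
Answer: -946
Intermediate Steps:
A = 11 (A = 44/4 = 44*(¼) = 11)
(-109 + (5*5 - 2))*A = (-109 + (5*5 - 2))*11 = (-109 + (25 - 2))*11 = (-109 + 23)*11 = -86*11 = -946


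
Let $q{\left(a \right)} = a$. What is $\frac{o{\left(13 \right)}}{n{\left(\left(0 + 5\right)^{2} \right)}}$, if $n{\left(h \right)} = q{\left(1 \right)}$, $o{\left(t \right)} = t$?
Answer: $13$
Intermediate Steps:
$n{\left(h \right)} = 1$
$\frac{o{\left(13 \right)}}{n{\left(\left(0 + 5\right)^{2} \right)}} = \frac{13}{1} = 13 \cdot 1 = 13$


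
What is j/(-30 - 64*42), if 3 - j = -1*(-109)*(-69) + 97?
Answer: -7427/2718 ≈ -2.7325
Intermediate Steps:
j = 7427 (j = 3 - (-1*(-109)*(-69) + 97) = 3 - (109*(-69) + 97) = 3 - (-7521 + 97) = 3 - 1*(-7424) = 3 + 7424 = 7427)
j/(-30 - 64*42) = 7427/(-30 - 64*42) = 7427/(-30 - 2688) = 7427/(-2718) = 7427*(-1/2718) = -7427/2718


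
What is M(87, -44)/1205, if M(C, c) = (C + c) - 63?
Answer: -4/241 ≈ -0.016598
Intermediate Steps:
M(C, c) = -63 + C + c
M(87, -44)/1205 = (-63 + 87 - 44)/1205 = -20*1/1205 = -4/241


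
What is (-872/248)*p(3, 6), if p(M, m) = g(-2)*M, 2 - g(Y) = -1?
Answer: -981/31 ≈ -31.645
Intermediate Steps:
g(Y) = 3 (g(Y) = 2 - 1*(-1) = 2 + 1 = 3)
p(M, m) = 3*M
(-872/248)*p(3, 6) = (-872/248)*(3*3) = -872*1/248*9 = -109/31*9 = -981/31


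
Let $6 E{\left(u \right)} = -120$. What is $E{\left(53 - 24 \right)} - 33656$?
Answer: $-33676$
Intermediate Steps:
$E{\left(u \right)} = -20$ ($E{\left(u \right)} = \frac{1}{6} \left(-120\right) = -20$)
$E{\left(53 - 24 \right)} - 33656 = -20 - 33656 = -33676$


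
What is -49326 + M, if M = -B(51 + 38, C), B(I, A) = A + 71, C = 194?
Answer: -49591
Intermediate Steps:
B(I, A) = 71 + A
M = -265 (M = -(71 + 194) = -1*265 = -265)
-49326 + M = -49326 - 265 = -49591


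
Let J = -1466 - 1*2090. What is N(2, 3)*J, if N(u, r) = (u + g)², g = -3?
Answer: -3556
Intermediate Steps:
N(u, r) = (-3 + u)² (N(u, r) = (u - 3)² = (-3 + u)²)
J = -3556 (J = -1466 - 2090 = -3556)
N(2, 3)*J = (-3 + 2)²*(-3556) = (-1)²*(-3556) = 1*(-3556) = -3556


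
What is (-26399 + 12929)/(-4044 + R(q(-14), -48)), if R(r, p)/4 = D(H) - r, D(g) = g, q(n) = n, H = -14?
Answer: 2245/674 ≈ 3.3309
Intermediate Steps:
R(r, p) = -56 - 4*r (R(r, p) = 4*(-14 - r) = -56 - 4*r)
(-26399 + 12929)/(-4044 + R(q(-14), -48)) = (-26399 + 12929)/(-4044 + (-56 - 4*(-14))) = -13470/(-4044 + (-56 + 56)) = -13470/(-4044 + 0) = -13470/(-4044) = -13470*(-1/4044) = 2245/674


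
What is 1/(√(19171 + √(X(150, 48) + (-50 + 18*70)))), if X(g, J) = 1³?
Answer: (19171 + √1211)^(-½) ≈ 0.0072158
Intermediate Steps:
X(g, J) = 1
1/(√(19171 + √(X(150, 48) + (-50 + 18*70)))) = 1/(√(19171 + √(1 + (-50 + 18*70)))) = 1/(√(19171 + √(1 + (-50 + 1260)))) = 1/(√(19171 + √(1 + 1210))) = 1/(√(19171 + √1211)) = (19171 + √1211)^(-½)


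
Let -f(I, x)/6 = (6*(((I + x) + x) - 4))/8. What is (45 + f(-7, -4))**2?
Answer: 68121/4 ≈ 17030.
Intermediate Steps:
f(I, x) = 18 - 9*x - 9*I/2 (f(I, x) = -6*6*(((I + x) + x) - 4)/8 = -6*6*((I + 2*x) - 4)/8 = -6*6*(-4 + I + 2*x)/8 = -6*(-24 + 6*I + 12*x)/8 = -6*(-3 + 3*x/2 + 3*I/4) = 18 - 9*x - 9*I/2)
(45 + f(-7, -4))**2 = (45 + (18 - 9*(-4) - 9/2*(-7)))**2 = (45 + (18 + 36 + 63/2))**2 = (45 + 171/2)**2 = (261/2)**2 = 68121/4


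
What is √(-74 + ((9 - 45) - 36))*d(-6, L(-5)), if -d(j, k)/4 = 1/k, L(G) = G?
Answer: 4*I*√146/5 ≈ 9.6664*I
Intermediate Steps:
d(j, k) = -4/k
√(-74 + ((9 - 45) - 36))*d(-6, L(-5)) = √(-74 + ((9 - 45) - 36))*(-4/(-5)) = √(-74 + (-36 - 36))*(-4*(-⅕)) = √(-74 - 72)*(⅘) = √(-146)*(⅘) = (I*√146)*(⅘) = 4*I*√146/5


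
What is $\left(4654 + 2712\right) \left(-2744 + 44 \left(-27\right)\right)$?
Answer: $-28963112$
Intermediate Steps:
$\left(4654 + 2712\right) \left(-2744 + 44 \left(-27\right)\right) = 7366 \left(-2744 - 1188\right) = 7366 \left(-3932\right) = -28963112$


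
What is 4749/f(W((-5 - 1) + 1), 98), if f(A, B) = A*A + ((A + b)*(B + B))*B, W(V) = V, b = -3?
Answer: -1583/51213 ≈ -0.030910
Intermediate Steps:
f(A, B) = A² + 2*B²*(-3 + A) (f(A, B) = A*A + ((A - 3)*(B + B))*B = A² + ((-3 + A)*(2*B))*B = A² + (2*B*(-3 + A))*B = A² + 2*B²*(-3 + A))
4749/f(W((-5 - 1) + 1), 98) = 4749/(((-5 - 1) + 1)² - 6*98² + 2*((-5 - 1) + 1)*98²) = 4749/((-6 + 1)² - 6*9604 + 2*(-6 + 1)*9604) = 4749/((-5)² - 57624 + 2*(-5)*9604) = 4749/(25 - 57624 - 96040) = 4749/(-153639) = 4749*(-1/153639) = -1583/51213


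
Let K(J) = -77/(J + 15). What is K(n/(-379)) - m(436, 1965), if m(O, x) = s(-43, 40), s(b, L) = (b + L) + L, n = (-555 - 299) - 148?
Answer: -276602/6687 ≈ -41.364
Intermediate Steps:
n = -1002 (n = -854 - 148 = -1002)
s(b, L) = b + 2*L (s(b, L) = (L + b) + L = b + 2*L)
m(O, x) = 37 (m(O, x) = -43 + 2*40 = -43 + 80 = 37)
K(J) = -77/(15 + J)
K(n/(-379)) - m(436, 1965) = -77/(15 - 1002/(-379)) - 1*37 = -77/(15 - 1002*(-1/379)) - 37 = -77/(15 + 1002/379) - 37 = -77/6687/379 - 37 = -77*379/6687 - 37 = -29183/6687 - 37 = -276602/6687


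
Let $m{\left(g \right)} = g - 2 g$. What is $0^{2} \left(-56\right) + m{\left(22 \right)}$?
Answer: $-22$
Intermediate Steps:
$m{\left(g \right)} = - g$
$0^{2} \left(-56\right) + m{\left(22 \right)} = 0^{2} \left(-56\right) - 22 = 0 \left(-56\right) - 22 = 0 - 22 = -22$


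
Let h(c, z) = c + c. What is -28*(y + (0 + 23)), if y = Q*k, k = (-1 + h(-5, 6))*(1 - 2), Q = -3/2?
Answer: -182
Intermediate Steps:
h(c, z) = 2*c
Q = -3/2 (Q = -3*½ = -3/2 ≈ -1.5000)
k = 11 (k = (-1 + 2*(-5))*(1 - 2) = (-1 - 10)*(-1) = -11*(-1) = 11)
y = -33/2 (y = -3/2*11 = -33/2 ≈ -16.500)
-28*(y + (0 + 23)) = -28*(-33/2 + (0 + 23)) = -28*(-33/2 + 23) = -28*13/2 = -182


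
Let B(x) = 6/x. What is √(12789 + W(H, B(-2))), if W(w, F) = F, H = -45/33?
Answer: √12786 ≈ 113.08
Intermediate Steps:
H = -15/11 (H = -45*1/33 = -15/11 ≈ -1.3636)
√(12789 + W(H, B(-2))) = √(12789 + 6/(-2)) = √(12789 + 6*(-½)) = √(12789 - 3) = √12786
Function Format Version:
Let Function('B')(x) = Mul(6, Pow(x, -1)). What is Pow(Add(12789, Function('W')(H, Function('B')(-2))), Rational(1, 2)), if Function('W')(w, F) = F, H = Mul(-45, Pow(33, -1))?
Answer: Pow(12786, Rational(1, 2)) ≈ 113.08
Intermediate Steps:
H = Rational(-15, 11) (H = Mul(-45, Rational(1, 33)) = Rational(-15, 11) ≈ -1.3636)
Pow(Add(12789, Function('W')(H, Function('B')(-2))), Rational(1, 2)) = Pow(Add(12789, Mul(6, Pow(-2, -1))), Rational(1, 2)) = Pow(Add(12789, Mul(6, Rational(-1, 2))), Rational(1, 2)) = Pow(Add(12789, -3), Rational(1, 2)) = Pow(12786, Rational(1, 2))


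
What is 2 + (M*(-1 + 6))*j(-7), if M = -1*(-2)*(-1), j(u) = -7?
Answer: 72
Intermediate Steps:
M = -2 (M = 2*(-1) = -2)
2 + (M*(-1 + 6))*j(-7) = 2 - 2*(-1 + 6)*(-7) = 2 - 2*5*(-7) = 2 - 10*(-7) = 2 + 70 = 72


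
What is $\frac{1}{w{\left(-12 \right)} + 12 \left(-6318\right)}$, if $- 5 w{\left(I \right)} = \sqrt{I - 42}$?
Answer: $- \frac{35100}{2661141601} + \frac{5 i \sqrt{6}}{47900548818} \approx -1.319 \cdot 10^{-5} + 2.5568 \cdot 10^{-10} i$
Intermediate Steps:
$w{\left(I \right)} = - \frac{\sqrt{-42 + I}}{5}$ ($w{\left(I \right)} = - \frac{\sqrt{I - 42}}{5} = - \frac{\sqrt{-42 + I}}{5}$)
$\frac{1}{w{\left(-12 \right)} + 12 \left(-6318\right)} = \frac{1}{- \frac{\sqrt{-42 - 12}}{5} + 12 \left(-6318\right)} = \frac{1}{- \frac{\sqrt{-54}}{5} - 75816} = \frac{1}{- \frac{3 i \sqrt{6}}{5} - 75816} = \frac{1}{-75816 - \frac{3 i \sqrt{6}}{5}}$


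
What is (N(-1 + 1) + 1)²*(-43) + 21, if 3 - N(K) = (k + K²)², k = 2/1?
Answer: 21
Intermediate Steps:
k = 2 (k = 2*1 = 2)
N(K) = 3 - (2 + K²)²
(N(-1 + 1) + 1)²*(-43) + 21 = ((3 - (2 + (-1 + 1)²)²) + 1)²*(-43) + 21 = ((3 - (2 + 0²)²) + 1)²*(-43) + 21 = ((3 - (2 + 0)²) + 1)²*(-43) + 21 = ((3 - 1*2²) + 1)²*(-43) + 21 = ((3 - 1*4) + 1)²*(-43) + 21 = ((3 - 4) + 1)²*(-43) + 21 = (-1 + 1)²*(-43) + 21 = 0²*(-43) + 21 = 0*(-43) + 21 = 0 + 21 = 21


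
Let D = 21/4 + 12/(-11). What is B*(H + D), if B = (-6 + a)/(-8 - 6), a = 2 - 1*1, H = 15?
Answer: 4215/616 ≈ 6.8425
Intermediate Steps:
a = 1 (a = 2 - 1 = 1)
B = 5/14 (B = (-6 + 1)/(-8 - 6) = -5/(-14) = -5*(-1/14) = 5/14 ≈ 0.35714)
D = 183/44 (D = 21*(¼) + 12*(-1/11) = 21/4 - 12/11 = 183/44 ≈ 4.1591)
B*(H + D) = 5*(15 + 183/44)/14 = (5/14)*(843/44) = 4215/616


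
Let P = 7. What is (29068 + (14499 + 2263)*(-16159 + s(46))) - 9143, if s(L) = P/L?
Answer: -6229197692/23 ≈ -2.7083e+8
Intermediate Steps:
s(L) = 7/L
(29068 + (14499 + 2263)*(-16159 + s(46))) - 9143 = (29068 + (14499 + 2263)*(-16159 + 7/46)) - 9143 = (29068 + 16762*(-16159 + 7*(1/46))) - 9143 = (29068 + 16762*(-16159 + 7/46)) - 9143 = (29068 + 16762*(-743307/46)) - 9143 = (29068 - 6229655967/23) - 9143 = -6228987403/23 - 9143 = -6229197692/23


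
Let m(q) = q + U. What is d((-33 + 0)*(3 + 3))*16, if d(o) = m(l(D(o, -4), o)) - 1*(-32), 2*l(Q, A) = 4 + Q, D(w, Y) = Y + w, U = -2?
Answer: -1104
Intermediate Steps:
l(Q, A) = 2 + Q/2 (l(Q, A) = (4 + Q)/2 = 2 + Q/2)
m(q) = -2 + q (m(q) = q - 2 = -2 + q)
d(o) = 30 + o/2 (d(o) = (-2 + (2 + (-4 + o)/2)) - 1*(-32) = (-2 + (2 + (-2 + o/2))) + 32 = (-2 + o/2) + 32 = 30 + o/2)
d((-33 + 0)*(3 + 3))*16 = (30 + ((-33 + 0)*(3 + 3))/2)*16 = (30 + (-33*6)/2)*16 = (30 + (½)*(-198))*16 = (30 - 99)*16 = -69*16 = -1104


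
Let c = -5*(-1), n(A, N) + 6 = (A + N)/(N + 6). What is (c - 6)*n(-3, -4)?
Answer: 19/2 ≈ 9.5000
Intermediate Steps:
n(A, N) = -6 + (A + N)/(6 + N) (n(A, N) = -6 + (A + N)/(N + 6) = -6 + (A + N)/(6 + N))
c = 5
(c - 6)*n(-3, -4) = (5 - 6)*((-36 - 3 - 5*(-4))/(6 - 4)) = -(-36 - 3 + 20)/2 = -(-19)/2 = -1*(-19/2) = 19/2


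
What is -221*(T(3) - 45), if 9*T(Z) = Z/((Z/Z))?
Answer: 29614/3 ≈ 9871.3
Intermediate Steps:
T(Z) = Z/9 (T(Z) = (Z/((Z/Z)))/9 = (Z/1)/9 = (Z*1)/9 = Z/9)
-221*(T(3) - 45) = -221*((1/9)*3 - 45) = -221*(1/3 - 45) = -221*(-134/3) = 29614/3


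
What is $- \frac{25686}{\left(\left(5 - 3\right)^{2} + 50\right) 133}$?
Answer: $- \frac{1427}{399} \approx -3.5764$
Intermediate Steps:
$- \frac{25686}{\left(\left(5 - 3\right)^{2} + 50\right) 133} = - \frac{25686}{\left(2^{2} + 50\right) 133} = - \frac{25686}{\left(4 + 50\right) 133} = - \frac{25686}{54 \cdot 133} = - \frac{25686}{7182} = \left(-25686\right) \frac{1}{7182} = - \frac{1427}{399}$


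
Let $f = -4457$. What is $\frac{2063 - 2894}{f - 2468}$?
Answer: $\frac{3}{25} \approx 0.12$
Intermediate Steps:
$\frac{2063 - 2894}{f - 2468} = \frac{2063 - 2894}{-4457 - 2468} = - \frac{831}{-6925} = \left(-831\right) \left(- \frac{1}{6925}\right) = \frac{3}{25}$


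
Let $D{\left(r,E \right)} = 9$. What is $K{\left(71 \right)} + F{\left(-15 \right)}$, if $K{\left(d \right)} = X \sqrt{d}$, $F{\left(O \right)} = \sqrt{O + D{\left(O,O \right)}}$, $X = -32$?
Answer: $- 32 \sqrt{71} + i \sqrt{6} \approx -269.64 + 2.4495 i$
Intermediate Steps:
$F{\left(O \right)} = \sqrt{9 + O}$ ($F{\left(O \right)} = \sqrt{O + 9} = \sqrt{9 + O}$)
$K{\left(d \right)} = - 32 \sqrt{d}$
$K{\left(71 \right)} + F{\left(-15 \right)} = - 32 \sqrt{71} + \sqrt{9 - 15} = - 32 \sqrt{71} + \sqrt{-6} = - 32 \sqrt{71} + i \sqrt{6}$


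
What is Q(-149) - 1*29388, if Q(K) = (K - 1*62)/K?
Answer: -4378601/149 ≈ -29387.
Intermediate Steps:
Q(K) = (-62 + K)/K (Q(K) = (K - 62)/K = (-62 + K)/K)
Q(-149) - 1*29388 = (-62 - 149)/(-149) - 1*29388 = -1/149*(-211) - 29388 = 211/149 - 29388 = -4378601/149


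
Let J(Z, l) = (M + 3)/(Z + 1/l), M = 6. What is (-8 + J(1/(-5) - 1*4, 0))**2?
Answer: 64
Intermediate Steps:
J(Z, l) = 9/(Z + 1/l) (J(Z, l) = (6 + 3)/(Z + 1/l) = 9/(Z + 1/l))
(-8 + J(1/(-5) - 1*4, 0))**2 = (-8 + 9*0/(1 + (1/(-5) - 1*4)*0))**2 = (-8 + 9*0/(1 + (-1/5 - 4)*0))**2 = (-8 + 9*0/(1 - 21/5*0))**2 = (-8 + 9*0/(1 + 0))**2 = (-8 + 9*0/1)**2 = (-8 + 9*0*1)**2 = (-8 + 0)**2 = (-8)**2 = 64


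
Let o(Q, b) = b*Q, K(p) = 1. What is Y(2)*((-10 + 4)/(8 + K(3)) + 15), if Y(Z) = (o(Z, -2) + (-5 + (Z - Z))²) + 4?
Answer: 1075/3 ≈ 358.33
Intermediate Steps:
o(Q, b) = Q*b
Y(Z) = 29 - 2*Z (Y(Z) = (Z*(-2) + (-5 + (Z - Z))²) + 4 = (-2*Z + (-5 + 0)²) + 4 = (-2*Z + (-5)²) + 4 = (-2*Z + 25) + 4 = (25 - 2*Z) + 4 = 29 - 2*Z)
Y(2)*((-10 + 4)/(8 + K(3)) + 15) = (29 - 2*2)*((-10 + 4)/(8 + 1) + 15) = (29 - 4)*(-6/9 + 15) = 25*(-6*⅑ + 15) = 25*(-⅔ + 15) = 25*(43/3) = 1075/3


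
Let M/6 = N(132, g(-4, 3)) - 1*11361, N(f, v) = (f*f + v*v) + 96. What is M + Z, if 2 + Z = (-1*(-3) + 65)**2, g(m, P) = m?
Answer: 41672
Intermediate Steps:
N(f, v) = 96 + f**2 + v**2 (N(f, v) = (f**2 + v**2) + 96 = 96 + f**2 + v**2)
Z = 4622 (Z = -2 + (-1*(-3) + 65)**2 = -2 + (3 + 65)**2 = -2 + 68**2 = -2 + 4624 = 4622)
M = 37050 (M = 6*((96 + 132**2 + (-4)**2) - 1*11361) = 6*((96 + 17424 + 16) - 11361) = 6*(17536 - 11361) = 6*6175 = 37050)
M + Z = 37050 + 4622 = 41672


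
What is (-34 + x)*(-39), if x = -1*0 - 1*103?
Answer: 5343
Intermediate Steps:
x = -103 (x = 0 - 103 = -103)
(-34 + x)*(-39) = (-34 - 103)*(-39) = -137*(-39) = 5343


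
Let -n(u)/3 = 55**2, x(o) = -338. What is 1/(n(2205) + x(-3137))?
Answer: -1/9413 ≈ -0.00010624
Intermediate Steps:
n(u) = -9075 (n(u) = -3*55**2 = -3*3025 = -9075)
1/(n(2205) + x(-3137)) = 1/(-9075 - 338) = 1/(-9413) = -1/9413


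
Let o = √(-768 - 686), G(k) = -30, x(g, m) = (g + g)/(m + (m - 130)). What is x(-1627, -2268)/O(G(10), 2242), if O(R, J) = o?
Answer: -1627*I*√1454/3392182 ≈ -0.018289*I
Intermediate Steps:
x(g, m) = 2*g/(-130 + 2*m) (x(g, m) = (2*g)/(m + (-130 + m)) = (2*g)/(-130 + 2*m) = 2*g/(-130 + 2*m))
o = I*√1454 (o = √(-1454) = I*√1454 ≈ 38.131*I)
O(R, J) = I*√1454
x(-1627, -2268)/O(G(10), 2242) = (-1627/(-65 - 2268))/((I*√1454)) = (-1627/(-2333))*(-I*√1454/1454) = (-1627*(-1/2333))*(-I*√1454/1454) = 1627*(-I*√1454/1454)/2333 = -1627*I*√1454/3392182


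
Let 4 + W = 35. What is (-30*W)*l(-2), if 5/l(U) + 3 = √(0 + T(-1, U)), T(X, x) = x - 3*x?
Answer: 4650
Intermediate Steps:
W = 31 (W = -4 + 35 = 31)
T(X, x) = -2*x
l(U) = 5/(-3 + √2*√(-U)) (l(U) = 5/(-3 + √(0 - 2*U)) = 5/(-3 + √(-2*U)) = 5/(-3 + √2*√(-U)))
(-30*W)*l(-2) = (-30*31)*(5/(-3 + √2*√(-1*(-2)))) = -4650/(-3 + √2*√2) = -4650/(-3 + 2) = -4650/(-1) = -4650*(-1) = -930*(-5) = 4650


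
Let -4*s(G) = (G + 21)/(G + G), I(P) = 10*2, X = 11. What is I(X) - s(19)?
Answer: 385/19 ≈ 20.263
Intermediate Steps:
I(P) = 20
s(G) = -(21 + G)/(8*G) (s(G) = -(G + 21)/(4*(G + G)) = -(21 + G)/(4*(2*G)) = -(21 + G)*1/(2*G)/4 = -(21 + G)/(8*G))
I(X) - s(19) = 20 - (-21 - 1*19)/(8*19) = 20 - (-21 - 19)/(8*19) = 20 - (-40)/(8*19) = 20 - 1*(-5/19) = 20 + 5/19 = 385/19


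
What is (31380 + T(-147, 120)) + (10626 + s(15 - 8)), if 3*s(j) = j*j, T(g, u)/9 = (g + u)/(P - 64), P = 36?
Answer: 3530605/84 ≈ 42031.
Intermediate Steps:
T(g, u) = -9*g/28 - 9*u/28 (T(g, u) = 9*((g + u)/(36 - 64)) = 9*((g + u)/(-28)) = 9*((g + u)*(-1/28)) = 9*(-g/28 - u/28) = -9*g/28 - 9*u/28)
s(j) = j**2/3 (s(j) = (j*j)/3 = j**2/3)
(31380 + T(-147, 120)) + (10626 + s(15 - 8)) = (31380 + (-9/28*(-147) - 9/28*120)) + (10626 + (15 - 8)**2/3) = (31380 + (189/4 - 270/7)) + (10626 + (1/3)*7**2) = (31380 + 243/28) + (10626 + (1/3)*49) = 878883/28 + (10626 + 49/3) = 878883/28 + 31927/3 = 3530605/84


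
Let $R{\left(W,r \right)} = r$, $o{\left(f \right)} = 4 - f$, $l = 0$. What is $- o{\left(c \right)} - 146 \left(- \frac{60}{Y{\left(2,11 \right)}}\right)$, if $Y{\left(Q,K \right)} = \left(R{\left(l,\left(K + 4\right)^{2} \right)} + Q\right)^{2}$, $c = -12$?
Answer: $- \frac{815704}{51529} \approx -15.83$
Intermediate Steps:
$Y{\left(Q,K \right)} = \left(Q + \left(4 + K\right)^{2}\right)^{2}$ ($Y{\left(Q,K \right)} = \left(\left(K + 4\right)^{2} + Q\right)^{2} = \left(\left(4 + K\right)^{2} + Q\right)^{2} = \left(Q + \left(4 + K\right)^{2}\right)^{2}$)
$- o{\left(c \right)} - 146 \left(- \frac{60}{Y{\left(2,11 \right)}}\right) = - (4 - -12) - 146 \left(- \frac{60}{\left(2 + \left(4 + 11\right)^{2}\right)^{2}}\right) = - (4 + 12) - 146 \left(- \frac{60}{\left(2 + 15^{2}\right)^{2}}\right) = \left(-1\right) 16 - 146 \left(- \frac{60}{\left(2 + 225\right)^{2}}\right) = -16 - 146 \left(- \frac{60}{227^{2}}\right) = -16 - 146 \left(- \frac{60}{51529}\right) = -16 - 146 \left(\left(-60\right) \frac{1}{51529}\right) = -16 - - \frac{8760}{51529} = -16 + \frac{8760}{51529} = - \frac{815704}{51529}$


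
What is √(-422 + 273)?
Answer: I*√149 ≈ 12.207*I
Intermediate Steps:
√(-422 + 273) = √(-149) = I*√149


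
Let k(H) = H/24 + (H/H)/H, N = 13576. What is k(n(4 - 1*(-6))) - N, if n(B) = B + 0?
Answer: -814529/60 ≈ -13575.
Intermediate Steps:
n(B) = B
k(H) = 1/H + H/24 (k(H) = H*(1/24) + 1/H = H/24 + 1/H = 1/H + H/24)
k(n(4 - 1*(-6))) - N = (1/(4 - 1*(-6)) + (4 - 1*(-6))/24) - 1*13576 = (1/(4 + 6) + (4 + 6)/24) - 13576 = (1/10 + (1/24)*10) - 13576 = (⅒ + 5/12) - 13576 = 31/60 - 13576 = -814529/60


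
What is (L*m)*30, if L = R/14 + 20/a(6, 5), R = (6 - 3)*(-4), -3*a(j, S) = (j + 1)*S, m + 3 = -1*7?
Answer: 5400/7 ≈ 771.43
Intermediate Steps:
m = -10 (m = -3 - 1*7 = -3 - 7 = -10)
a(j, S) = -S*(1 + j)/3 (a(j, S) = -(j + 1)*S/3 = -(1 + j)*S/3 = -S*(1 + j)/3)
R = -12 (R = 3*(-4) = -12)
L = -18/7 (L = -12/14 + 20/((-⅓*5*(1 + 6))) = -12*1/14 + 20/((-⅓*5*7)) = -6/7 + 20/(-35/3) = -6/7 + 20*(-3/35) = -6/7 - 12/7 = -18/7 ≈ -2.5714)
(L*m)*30 = -18/7*(-10)*30 = (180/7)*30 = 5400/7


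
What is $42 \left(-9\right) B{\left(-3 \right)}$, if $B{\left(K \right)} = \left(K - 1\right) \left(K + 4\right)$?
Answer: $1512$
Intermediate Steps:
$B{\left(K \right)} = \left(-1 + K\right) \left(4 + K\right)$
$42 \left(-9\right) B{\left(-3 \right)} = 42 \left(-9\right) \left(-4 + \left(-3\right)^{2} + 3 \left(-3\right)\right) = - 378 \left(-4 + 9 - 9\right) = \left(-378\right) \left(-4\right) = 1512$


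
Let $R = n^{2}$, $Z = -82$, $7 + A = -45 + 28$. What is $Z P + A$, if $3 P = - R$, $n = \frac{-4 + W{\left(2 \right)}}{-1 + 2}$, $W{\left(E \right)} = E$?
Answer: $\frac{256}{3} \approx 85.333$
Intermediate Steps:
$A = -24$ ($A = -7 + \left(-45 + 28\right) = -7 - 17 = -24$)
$n = -2$ ($n = \frac{-4 + 2}{-1 + 2} = - \frac{2}{1} = \left(-2\right) 1 = -2$)
$R = 4$ ($R = \left(-2\right)^{2} = 4$)
$P = - \frac{4}{3}$ ($P = \frac{\left(-1\right) 4}{3} = \frac{1}{3} \left(-4\right) = - \frac{4}{3} \approx -1.3333$)
$Z P + A = \left(-82\right) \left(- \frac{4}{3}\right) - 24 = \frac{328}{3} - 24 = \frac{256}{3}$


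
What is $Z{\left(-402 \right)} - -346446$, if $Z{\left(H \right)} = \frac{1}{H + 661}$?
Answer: $\frac{89729515}{259} \approx 3.4645 \cdot 10^{5}$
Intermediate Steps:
$Z{\left(H \right)} = \frac{1}{661 + H}$
$Z{\left(-402 \right)} - -346446 = \frac{1}{661 - 402} - -346446 = \frac{1}{259} + 346446 = \frac{89729515}{259}$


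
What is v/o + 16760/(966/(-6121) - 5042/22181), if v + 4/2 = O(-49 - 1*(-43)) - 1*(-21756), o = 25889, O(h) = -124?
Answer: -7363672519652875/169213507124 ≈ -43517.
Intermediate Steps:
v = 21630 (v = -2 + (-124 - 1*(-21756)) = -2 + (-124 + 21756) = -2 + 21632 = 21630)
v/o + 16760/(966/(-6121) - 5042/22181) = 21630/25889 + 16760/(966/(-6121) - 5042/22181) = 21630*(1/25889) + 16760/(966*(-1/6121) - 5042*1/22181) = 21630/25889 + 16760/(-966/6121 - 5042/22181) = 21630/25889 + 16760/(-52288928/135769901) = 21630/25889 + 16760*(-135769901/52288928) = 21630/25889 - 284437942595/6536116 = -7363672519652875/169213507124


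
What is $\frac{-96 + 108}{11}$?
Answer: $\frac{12}{11} \approx 1.0909$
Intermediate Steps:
$\frac{-96 + 108}{11} = 12 \cdot \frac{1}{11} = \frac{12}{11}$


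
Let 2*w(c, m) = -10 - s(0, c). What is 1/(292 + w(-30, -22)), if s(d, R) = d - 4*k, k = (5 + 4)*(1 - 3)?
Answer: 1/251 ≈ 0.0039841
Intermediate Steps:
k = -18 (k = 9*(-2) = -18)
s(d, R) = 72 + d (s(d, R) = d - 4*(-18) = d + 72 = 72 + d)
w(c, m) = -41 (w(c, m) = (-10 - (72 + 0))/2 = (-10 - 1*72)/2 = (-10 - 72)/2 = (½)*(-82) = -41)
1/(292 + w(-30, -22)) = 1/(292 - 41) = 1/251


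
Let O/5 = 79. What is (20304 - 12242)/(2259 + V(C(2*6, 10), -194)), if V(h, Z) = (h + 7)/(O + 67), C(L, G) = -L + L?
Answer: 532092/149095 ≈ 3.5688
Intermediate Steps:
O = 395 (O = 5*79 = 395)
C(L, G) = 0
V(h, Z) = 1/66 + h/462 (V(h, Z) = (h + 7)/(395 + 67) = (7 + h)/462 = (7 + h)*(1/462) = 1/66 + h/462)
(20304 - 12242)/(2259 + V(C(2*6, 10), -194)) = (20304 - 12242)/(2259 + (1/66 + (1/462)*0)) = 8062/(2259 + (1/66 + 0)) = 8062/(2259 + 1/66) = 8062/(149095/66) = 8062*(66/149095) = 532092/149095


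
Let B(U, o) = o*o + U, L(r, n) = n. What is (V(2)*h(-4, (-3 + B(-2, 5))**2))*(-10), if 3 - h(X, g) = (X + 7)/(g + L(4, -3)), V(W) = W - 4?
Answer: 23760/397 ≈ 59.849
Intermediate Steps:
V(W) = -4 + W
B(U, o) = U + o**2 (B(U, o) = o**2 + U = U + o**2)
h(X, g) = 3 - (7 + X)/(-3 + g) (h(X, g) = 3 - (X + 7)/(g - 3) = 3 - (7 + X)/(-3 + g))
(V(2)*h(-4, (-3 + B(-2, 5))**2))*(-10) = ((-4 + 2)*((-16 - 1*(-4) + 3*(-3 + (-2 + 5**2))**2)/(-3 + (-3 + (-2 + 5**2))**2)))*(-10) = -2*(-16 + 4 + 3*(-3 + (-2 + 25))**2)/(-3 + (-3 + (-2 + 25))**2)*(-10) = -2*(-16 + 4 + 3*(-3 + 23)**2)/(-3 + (-3 + 23)**2)*(-10) = -2*(-16 + 4 + 3*20**2)/(-3 + 20**2)*(-10) = -2*(-16 + 4 + 3*400)/(-3 + 400)*(-10) = -2*(-16 + 4 + 1200)/397*(-10) = -2*1188/397*(-10) = -2376/397*(-10) = 23760/397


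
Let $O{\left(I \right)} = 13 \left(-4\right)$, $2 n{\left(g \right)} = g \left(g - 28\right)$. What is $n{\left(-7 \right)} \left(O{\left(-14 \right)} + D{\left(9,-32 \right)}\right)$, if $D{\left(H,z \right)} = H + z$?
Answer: $- \frac{18375}{2} \approx -9187.5$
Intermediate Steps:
$n{\left(g \right)} = \frac{g \left(-28 + g\right)}{2}$ ($n{\left(g \right)} = \frac{g \left(g - 28\right)}{2} = \frac{g \left(-28 + g\right)}{2}$)
$O{\left(I \right)} = -52$
$n{\left(-7 \right)} \left(O{\left(-14 \right)} + D{\left(9,-32 \right)}\right) = \frac{1}{2} \left(-7\right) \left(-28 - 7\right) \left(-52 + \left(9 - 32\right)\right) = \frac{1}{2} \left(-7\right) \left(-35\right) \left(-52 - 23\right) = \frac{245}{2} \left(-75\right) = - \frac{18375}{2}$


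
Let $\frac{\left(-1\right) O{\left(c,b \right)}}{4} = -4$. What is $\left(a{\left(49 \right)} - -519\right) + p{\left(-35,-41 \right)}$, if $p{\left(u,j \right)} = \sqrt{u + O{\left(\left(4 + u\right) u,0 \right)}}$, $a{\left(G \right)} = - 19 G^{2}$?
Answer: $-45100 + i \sqrt{19} \approx -45100.0 + 4.3589 i$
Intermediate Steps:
$O{\left(c,b \right)} = 16$ ($O{\left(c,b \right)} = \left(-4\right) \left(-4\right) = 16$)
$p{\left(u,j \right)} = \sqrt{16 + u}$ ($p{\left(u,j \right)} = \sqrt{u + 16} = \sqrt{16 + u}$)
$\left(a{\left(49 \right)} - -519\right) + p{\left(-35,-41 \right)} = \left(- 19 \cdot 49^{2} - -519\right) + \sqrt{16 - 35} = \left(\left(-19\right) 2401 + 519\right) + \sqrt{-19} = \left(-45619 + 519\right) + i \sqrt{19} = -45100 + i \sqrt{19}$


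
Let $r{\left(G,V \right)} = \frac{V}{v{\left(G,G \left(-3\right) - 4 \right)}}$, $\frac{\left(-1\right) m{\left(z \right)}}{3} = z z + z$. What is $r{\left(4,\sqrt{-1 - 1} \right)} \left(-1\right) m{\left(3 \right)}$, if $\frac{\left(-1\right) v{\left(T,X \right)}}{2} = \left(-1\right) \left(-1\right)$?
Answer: $- 18 i \sqrt{2} \approx - 25.456 i$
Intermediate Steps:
$v{\left(T,X \right)} = -2$ ($v{\left(T,X \right)} = - 2 \left(\left(-1\right) \left(-1\right)\right) = \left(-2\right) 1 = -2$)
$m{\left(z \right)} = - 3 z - 3 z^{2}$ ($m{\left(z \right)} = - 3 \left(z z + z\right) = - 3 \left(z^{2} + z\right) = - 3 \left(z + z^{2}\right) = - 3 z - 3 z^{2}$)
$r{\left(G,V \right)} = - \frac{V}{2}$ ($r{\left(G,V \right)} = \frac{V}{-2} = V \left(- \frac{1}{2}\right) = - \frac{V}{2}$)
$r{\left(4,\sqrt{-1 - 1} \right)} \left(-1\right) m{\left(3 \right)} = - \frac{\sqrt{-1 - 1}}{2} \left(-1\right) \left(\left(-3\right) 3 \left(1 + 3\right)\right) = - \frac{\sqrt{-2}}{2} \left(-1\right) \left(\left(-3\right) 3 \cdot 4\right) = - \frac{i \sqrt{2}}{2} \left(-1\right) \left(-36\right) = \frac{i \sqrt{2}}{2} \left(-36\right) = - 18 i \sqrt{2}$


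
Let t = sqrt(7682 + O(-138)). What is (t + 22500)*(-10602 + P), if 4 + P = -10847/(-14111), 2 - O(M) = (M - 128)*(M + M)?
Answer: -3367134427500/14111 - 299300838*I*sqrt(16433)/14111 ≈ -2.3862e+8 - 2.719e+6*I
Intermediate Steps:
O(M) = 2 - 2*M*(-128 + M) (O(M) = 2 - (M - 128)*(M + M) = 2 - (-128 + M)*2*M = 2 - 2*M*(-128 + M))
P = -45597/14111 (P = -4 - 10847/(-14111) = -4 - 10847*(-1/14111) = -4 + 10847/14111 = -45597/14111 ≈ -3.2313)
t = 2*I*sqrt(16433) (t = sqrt(7682 + (2 - 2*(-138)**2 + 256*(-138))) = sqrt(7682 + (2 - 2*19044 - 35328)) = sqrt(7682 + (2 - 38088 - 35328)) = sqrt(7682 - 73414) = sqrt(-65732) = 2*I*sqrt(16433) ≈ 256.38*I)
(t + 22500)*(-10602 + P) = (2*I*sqrt(16433) + 22500)*(-10602 - 45597/14111) = (22500 + 2*I*sqrt(16433))*(-149650419/14111) = -3367134427500/14111 - 299300838*I*sqrt(16433)/14111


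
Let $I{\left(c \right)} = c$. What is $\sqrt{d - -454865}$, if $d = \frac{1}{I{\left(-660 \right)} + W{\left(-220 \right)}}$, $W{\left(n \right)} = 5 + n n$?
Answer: $\frac{\sqrt{115211493604930}}{15915} \approx 674.44$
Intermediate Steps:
$W{\left(n \right)} = 5 + n^{2}$
$d = \frac{1}{47745}$ ($d = \frac{1}{-660 + \left(5 + \left(-220\right)^{2}\right)} = \frac{1}{-660 + \left(5 + 48400\right)} = \frac{1}{-660 + 48405} = \frac{1}{47745} \approx 2.0945 \cdot 10^{-5}$)
$\sqrt{d - -454865} = \sqrt{\frac{1}{47745} - -454865} = \sqrt{\frac{1}{47745} + 454865} = \sqrt{\frac{21717529426}{47745}} = \frac{\sqrt{115211493604930}}{15915}$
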